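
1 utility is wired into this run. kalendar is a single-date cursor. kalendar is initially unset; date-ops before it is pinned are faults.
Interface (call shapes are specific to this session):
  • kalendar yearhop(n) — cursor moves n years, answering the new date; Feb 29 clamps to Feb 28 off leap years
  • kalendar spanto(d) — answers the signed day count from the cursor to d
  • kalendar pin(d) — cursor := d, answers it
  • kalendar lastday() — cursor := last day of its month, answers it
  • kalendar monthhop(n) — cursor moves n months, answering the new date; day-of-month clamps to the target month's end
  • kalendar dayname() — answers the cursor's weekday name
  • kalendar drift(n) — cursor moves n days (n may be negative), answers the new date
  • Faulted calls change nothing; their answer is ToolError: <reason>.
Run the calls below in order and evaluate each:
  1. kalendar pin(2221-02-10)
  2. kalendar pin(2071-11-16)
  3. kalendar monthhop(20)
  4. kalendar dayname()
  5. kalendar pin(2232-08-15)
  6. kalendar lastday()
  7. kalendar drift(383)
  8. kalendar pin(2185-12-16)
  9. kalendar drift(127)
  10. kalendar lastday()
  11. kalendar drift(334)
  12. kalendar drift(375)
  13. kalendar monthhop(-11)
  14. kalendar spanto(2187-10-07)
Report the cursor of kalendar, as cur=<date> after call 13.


Answer: cur=2187-05-08

Derivation:
·→ kalendar pin(d: 2221-02-10)
·← 2221-02-10
·→ kalendar pin(d: 2071-11-16)
·← 2071-11-16
·→ kalendar monthhop(n: 20)
·← 2073-07-16
·→ kalendar dayname()
·← Sunday
·→ kalendar pin(d: 2232-08-15)
·← 2232-08-15
·→ kalendar lastday()
·← 2232-08-31
·→ kalendar drift(n: 383)
·← 2233-09-18
·→ kalendar pin(d: 2185-12-16)
·← 2185-12-16
·→ kalendar drift(n: 127)
·← 2186-04-22
·→ kalendar lastday()
·← 2186-04-30
·→ kalendar drift(n: 334)
·← 2187-03-30
·→ kalendar drift(n: 375)
·← 2188-04-08
·→ kalendar monthhop(n: -11)
·← 2187-05-08
·→ kalendar spanto(d: 2187-10-07)
·← 152


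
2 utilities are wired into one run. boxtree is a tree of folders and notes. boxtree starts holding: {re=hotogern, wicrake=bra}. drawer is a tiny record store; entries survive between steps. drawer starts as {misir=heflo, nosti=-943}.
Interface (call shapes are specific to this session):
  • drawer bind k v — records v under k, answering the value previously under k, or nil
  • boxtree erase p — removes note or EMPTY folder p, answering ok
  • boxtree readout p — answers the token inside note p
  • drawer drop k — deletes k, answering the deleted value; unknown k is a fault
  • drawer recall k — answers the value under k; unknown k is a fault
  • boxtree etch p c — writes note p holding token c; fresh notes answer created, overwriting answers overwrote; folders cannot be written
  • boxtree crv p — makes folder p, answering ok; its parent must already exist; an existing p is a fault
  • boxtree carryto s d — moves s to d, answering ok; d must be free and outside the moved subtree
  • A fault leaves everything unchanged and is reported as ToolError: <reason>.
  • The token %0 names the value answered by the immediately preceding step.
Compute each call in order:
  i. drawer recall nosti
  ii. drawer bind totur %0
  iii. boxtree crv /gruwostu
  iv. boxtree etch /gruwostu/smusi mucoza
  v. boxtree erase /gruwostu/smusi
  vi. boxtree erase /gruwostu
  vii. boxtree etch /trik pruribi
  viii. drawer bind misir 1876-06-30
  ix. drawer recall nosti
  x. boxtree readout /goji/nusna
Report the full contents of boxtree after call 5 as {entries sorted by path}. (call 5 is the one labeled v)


[in] drawer recall k=nosti
[out] -943
[in] drawer bind k=totur v=%0
[out] nil
[in] boxtree crv p=/gruwostu
[out] ok
[in] boxtree etch p=/gruwostu/smusi c=mucoza
[out] created
[in] boxtree erase p=/gruwostu/smusi
[out] ok
[in] boxtree erase p=/gruwostu
[out] ok
[in] boxtree etch p=/trik c=pruribi
[out] created
[in] drawer bind k=misir v=1876-06-30
[out] heflo
[in] drawer recall k=nosti
[out] -943
[in] boxtree readout p=/goji/nusna
[out] ToolError: not found

Answer: {gruwostu/, re=hotogern, wicrake=bra}


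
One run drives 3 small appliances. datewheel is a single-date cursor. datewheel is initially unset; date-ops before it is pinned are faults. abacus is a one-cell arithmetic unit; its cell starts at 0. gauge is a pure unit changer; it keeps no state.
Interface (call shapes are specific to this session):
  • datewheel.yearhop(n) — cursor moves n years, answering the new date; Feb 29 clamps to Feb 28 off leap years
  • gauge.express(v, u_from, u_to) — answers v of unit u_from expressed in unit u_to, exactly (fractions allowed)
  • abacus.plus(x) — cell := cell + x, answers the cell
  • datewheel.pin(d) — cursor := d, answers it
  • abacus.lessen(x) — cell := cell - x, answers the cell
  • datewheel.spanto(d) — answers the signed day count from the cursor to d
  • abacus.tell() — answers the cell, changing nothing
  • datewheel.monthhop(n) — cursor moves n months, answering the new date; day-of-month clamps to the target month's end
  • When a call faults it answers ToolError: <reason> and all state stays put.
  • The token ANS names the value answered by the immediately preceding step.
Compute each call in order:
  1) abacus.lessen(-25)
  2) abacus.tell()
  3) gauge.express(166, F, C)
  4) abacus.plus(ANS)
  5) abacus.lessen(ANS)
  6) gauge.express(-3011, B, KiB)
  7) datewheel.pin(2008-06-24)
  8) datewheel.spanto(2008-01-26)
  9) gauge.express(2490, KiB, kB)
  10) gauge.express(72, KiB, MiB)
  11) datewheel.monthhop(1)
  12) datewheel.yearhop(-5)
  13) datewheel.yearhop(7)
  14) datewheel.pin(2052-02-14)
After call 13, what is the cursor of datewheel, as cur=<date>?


# 1. abacus.lessen(x=-25) : 25
# 2. abacus.tell() : 25
# 3. gauge.express(v=166, u_from=F, u_to=C) : 670/9
# 4. abacus.plus(x=ANS) : 895/9
# 5. abacus.lessen(x=ANS) : 0
# 6. gauge.express(v=-3011, u_from=B, u_to=KiB) : -3011/1024
# 7. datewheel.pin(d=2008-06-24) : 2008-06-24
# 8. datewheel.spanto(d=2008-01-26) : -150
# 9. gauge.express(v=2490, u_from=KiB, u_to=kB) : 63744/25
# 10. gauge.express(v=72, u_from=KiB, u_to=MiB) : 9/128
# 11. datewheel.monthhop(n=1) : 2008-07-24
# 12. datewheel.yearhop(n=-5) : 2003-07-24
# 13. datewheel.yearhop(n=7) : 2010-07-24
# 14. datewheel.pin(d=2052-02-14) : 2052-02-14

Answer: cur=2010-07-24


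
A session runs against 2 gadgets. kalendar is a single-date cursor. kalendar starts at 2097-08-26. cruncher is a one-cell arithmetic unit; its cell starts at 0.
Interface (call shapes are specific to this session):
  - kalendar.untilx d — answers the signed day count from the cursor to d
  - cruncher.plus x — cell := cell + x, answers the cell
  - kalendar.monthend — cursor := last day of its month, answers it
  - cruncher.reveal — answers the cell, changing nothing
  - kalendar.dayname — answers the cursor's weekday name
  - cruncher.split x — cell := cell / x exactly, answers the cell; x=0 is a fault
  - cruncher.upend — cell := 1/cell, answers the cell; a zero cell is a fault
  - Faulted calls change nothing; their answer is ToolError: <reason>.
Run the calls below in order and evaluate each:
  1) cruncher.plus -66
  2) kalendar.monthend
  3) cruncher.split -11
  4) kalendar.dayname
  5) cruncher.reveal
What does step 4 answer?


I call cruncher.plus using x='-66', → -66.
Then kalendar.monthend, which returns 2097-08-31.
Then cruncher.split using x='-11', and get 6.
I use kalendar.dayname, giving Saturday.
I use cruncher.reveal, and get 6.

Answer: Saturday


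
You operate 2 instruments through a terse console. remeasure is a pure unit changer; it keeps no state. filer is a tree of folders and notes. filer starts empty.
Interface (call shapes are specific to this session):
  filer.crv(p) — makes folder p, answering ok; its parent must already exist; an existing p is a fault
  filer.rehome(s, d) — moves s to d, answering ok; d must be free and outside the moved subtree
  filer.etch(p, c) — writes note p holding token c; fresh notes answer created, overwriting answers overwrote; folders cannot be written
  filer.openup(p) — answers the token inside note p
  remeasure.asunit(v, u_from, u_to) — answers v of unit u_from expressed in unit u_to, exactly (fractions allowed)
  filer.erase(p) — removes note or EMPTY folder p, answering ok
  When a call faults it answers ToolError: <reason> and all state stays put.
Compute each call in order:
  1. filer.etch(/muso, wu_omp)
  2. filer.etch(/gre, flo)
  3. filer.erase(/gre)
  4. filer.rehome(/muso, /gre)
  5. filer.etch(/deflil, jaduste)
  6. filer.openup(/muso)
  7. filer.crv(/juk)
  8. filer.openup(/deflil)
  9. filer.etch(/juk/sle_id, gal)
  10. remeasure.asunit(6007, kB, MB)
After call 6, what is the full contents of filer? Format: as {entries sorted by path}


Answer: {deflil=jaduste, gre=wu_omp}

Derivation:
>>> etch p→/muso c→wu_omp
:: created
>>> etch p→/gre c→flo
:: created
>>> erase p→/gre
:: ok
>>> rehome s→/muso d→/gre
:: ok
>>> etch p→/deflil c→jaduste
:: created
>>> openup p→/muso
:: ToolError: not found
>>> crv p→/juk
:: ok
>>> openup p→/deflil
:: jaduste
>>> etch p→/juk/sle_id c→gal
:: created
>>> asunit v→6007 u_from→kB u_to→MB
:: 6007/1000


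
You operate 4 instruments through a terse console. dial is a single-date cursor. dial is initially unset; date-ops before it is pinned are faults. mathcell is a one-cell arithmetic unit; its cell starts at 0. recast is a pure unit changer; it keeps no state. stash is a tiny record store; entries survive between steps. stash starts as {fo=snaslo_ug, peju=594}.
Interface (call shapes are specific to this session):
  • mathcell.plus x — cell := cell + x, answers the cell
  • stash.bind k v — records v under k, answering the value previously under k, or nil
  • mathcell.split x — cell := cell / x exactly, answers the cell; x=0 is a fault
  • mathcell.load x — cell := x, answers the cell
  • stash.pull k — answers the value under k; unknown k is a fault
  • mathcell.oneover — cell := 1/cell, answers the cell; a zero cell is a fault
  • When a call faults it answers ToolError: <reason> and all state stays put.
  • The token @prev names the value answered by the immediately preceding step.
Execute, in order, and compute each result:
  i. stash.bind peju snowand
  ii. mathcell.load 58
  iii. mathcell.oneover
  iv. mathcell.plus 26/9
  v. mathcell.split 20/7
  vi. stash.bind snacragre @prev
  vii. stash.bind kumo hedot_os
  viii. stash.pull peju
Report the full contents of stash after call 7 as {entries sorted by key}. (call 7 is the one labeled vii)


;; 1. bind(k='peju', v='snowand') ~> 594
;; 2. load(x='58') ~> 58
;; 3. oneover() ~> 1/58
;; 4. plus(x='26/9') ~> 1517/522
;; 5. split(x='20/7') ~> 10619/10440
;; 6. bind(k='snacragre', v='@prev') ~> nil
;; 7. bind(k='kumo', v='hedot_os') ~> nil
;; 8. pull(k='peju') ~> snowand

Answer: {fo=snaslo_ug, kumo=hedot_os, peju=snowand, snacragre=10619/10440}


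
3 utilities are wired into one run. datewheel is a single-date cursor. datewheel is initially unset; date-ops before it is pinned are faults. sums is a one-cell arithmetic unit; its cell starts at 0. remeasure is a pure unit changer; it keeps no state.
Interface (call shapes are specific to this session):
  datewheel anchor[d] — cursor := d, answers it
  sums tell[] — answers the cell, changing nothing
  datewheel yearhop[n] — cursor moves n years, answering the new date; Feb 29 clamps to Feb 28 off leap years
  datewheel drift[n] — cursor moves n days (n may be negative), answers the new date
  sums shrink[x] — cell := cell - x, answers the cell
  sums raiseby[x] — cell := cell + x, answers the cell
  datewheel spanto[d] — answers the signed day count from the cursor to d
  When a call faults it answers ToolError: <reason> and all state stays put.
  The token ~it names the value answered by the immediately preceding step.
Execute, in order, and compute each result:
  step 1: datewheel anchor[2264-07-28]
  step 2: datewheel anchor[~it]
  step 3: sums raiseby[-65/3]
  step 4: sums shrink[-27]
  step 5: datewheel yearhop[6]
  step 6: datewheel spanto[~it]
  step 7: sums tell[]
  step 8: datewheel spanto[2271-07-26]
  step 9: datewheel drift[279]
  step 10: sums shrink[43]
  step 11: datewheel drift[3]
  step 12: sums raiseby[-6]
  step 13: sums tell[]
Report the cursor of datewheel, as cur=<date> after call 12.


> datewheel anchor d=2264-07-28
  2264-07-28
> datewheel anchor d=~it
  2264-07-28
> sums raiseby x=-65/3
  -65/3
> sums shrink x=-27
  16/3
> datewheel yearhop n=6
  2270-07-28
> datewheel spanto d=~it
  0
> sums tell
  16/3
> datewheel spanto d=2271-07-26
  363
> datewheel drift n=279
  2271-05-03
> sums shrink x=43
  -113/3
> datewheel drift n=3
  2271-05-06
> sums raiseby x=-6
  -131/3
> sums tell
  -131/3

Answer: cur=2271-05-06


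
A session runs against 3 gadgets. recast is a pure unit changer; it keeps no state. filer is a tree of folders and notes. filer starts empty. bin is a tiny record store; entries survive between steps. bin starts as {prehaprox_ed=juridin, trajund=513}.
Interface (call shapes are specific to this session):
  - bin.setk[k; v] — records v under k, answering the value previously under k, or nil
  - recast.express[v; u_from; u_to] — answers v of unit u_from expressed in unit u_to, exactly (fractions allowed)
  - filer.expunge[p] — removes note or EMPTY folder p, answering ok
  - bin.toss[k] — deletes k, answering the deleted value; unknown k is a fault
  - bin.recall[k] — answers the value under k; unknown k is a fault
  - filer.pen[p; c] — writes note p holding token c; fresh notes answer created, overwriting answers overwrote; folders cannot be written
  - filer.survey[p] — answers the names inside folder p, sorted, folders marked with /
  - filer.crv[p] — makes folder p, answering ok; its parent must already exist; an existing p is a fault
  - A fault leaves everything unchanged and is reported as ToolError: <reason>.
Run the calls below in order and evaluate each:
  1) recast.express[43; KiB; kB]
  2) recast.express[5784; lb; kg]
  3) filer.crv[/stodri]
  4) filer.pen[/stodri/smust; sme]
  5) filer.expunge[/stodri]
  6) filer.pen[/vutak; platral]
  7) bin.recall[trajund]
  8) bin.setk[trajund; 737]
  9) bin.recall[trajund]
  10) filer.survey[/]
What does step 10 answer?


% recast.express v→43 u_from→KiB u_to→kB
  5504/125
% recast.express v→5784 u_from→lb u_to→kg
  32794728351/12500000
% filer.crv p→/stodri
  ok
% filer.pen p→/stodri/smust c→sme
  created
% filer.expunge p→/stodri
  ToolError: not empty
% filer.pen p→/vutak c→platral
  created
% bin.recall k→trajund
  513
% bin.setk k→trajund v→737
  513
% bin.recall k→trajund
  737
% filer.survey p→/
  [stodri/, vutak]

Answer: [stodri/, vutak]


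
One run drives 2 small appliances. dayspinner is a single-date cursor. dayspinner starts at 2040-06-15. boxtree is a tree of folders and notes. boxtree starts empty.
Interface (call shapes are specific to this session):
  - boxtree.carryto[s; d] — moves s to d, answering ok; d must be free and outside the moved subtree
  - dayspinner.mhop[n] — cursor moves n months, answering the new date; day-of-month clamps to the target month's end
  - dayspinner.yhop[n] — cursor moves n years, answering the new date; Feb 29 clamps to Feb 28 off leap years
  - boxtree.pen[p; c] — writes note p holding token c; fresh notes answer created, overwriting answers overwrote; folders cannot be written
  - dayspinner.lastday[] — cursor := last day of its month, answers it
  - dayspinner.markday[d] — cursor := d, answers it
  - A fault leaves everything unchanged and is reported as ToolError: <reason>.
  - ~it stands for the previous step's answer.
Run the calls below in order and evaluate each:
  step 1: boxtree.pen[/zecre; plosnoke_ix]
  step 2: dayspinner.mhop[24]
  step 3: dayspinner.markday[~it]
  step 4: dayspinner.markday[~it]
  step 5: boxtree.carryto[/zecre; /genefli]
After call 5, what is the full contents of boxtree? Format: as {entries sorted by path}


Answer: {genefli=plosnoke_ix}

Derivation:
Step: boxtree.pen[p=/zecre; c=plosnoke_ix]
Result: created
Step: dayspinner.mhop[n=24]
Result: 2042-06-15
Step: dayspinner.markday[d=~it]
Result: 2042-06-15
Step: dayspinner.markday[d=~it]
Result: 2042-06-15
Step: boxtree.carryto[s=/zecre; d=/genefli]
Result: ok


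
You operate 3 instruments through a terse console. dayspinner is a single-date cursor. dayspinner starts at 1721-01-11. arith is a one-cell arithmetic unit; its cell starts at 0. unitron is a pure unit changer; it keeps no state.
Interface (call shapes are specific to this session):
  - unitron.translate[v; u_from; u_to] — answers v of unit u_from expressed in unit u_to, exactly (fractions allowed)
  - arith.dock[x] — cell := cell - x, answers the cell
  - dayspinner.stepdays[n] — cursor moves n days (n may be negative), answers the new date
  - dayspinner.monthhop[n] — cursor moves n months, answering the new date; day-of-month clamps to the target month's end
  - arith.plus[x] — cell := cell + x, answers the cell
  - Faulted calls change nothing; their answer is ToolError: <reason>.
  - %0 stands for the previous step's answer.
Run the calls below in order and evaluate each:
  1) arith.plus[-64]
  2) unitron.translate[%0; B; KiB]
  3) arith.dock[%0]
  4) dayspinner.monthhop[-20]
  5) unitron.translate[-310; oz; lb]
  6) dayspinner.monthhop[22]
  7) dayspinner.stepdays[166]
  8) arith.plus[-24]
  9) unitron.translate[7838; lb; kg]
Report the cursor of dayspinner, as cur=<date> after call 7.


Answer: cur=1721-08-24

Derivation:
>>> arith.plus -64
  -64
>>> unitron.translate %0 B KiB
  -1/16
>>> arith.dock %0
  -1023/16
>>> dayspinner.monthhop -20
  1719-05-11
>>> unitron.translate -310 oz lb
  -155/8
>>> dayspinner.monthhop 22
  1721-03-11
>>> dayspinner.stepdays 166
  1721-08-24
>>> arith.plus -24
  -1407/16
>>> unitron.translate 7838 lb kg
  177762849803/50000000


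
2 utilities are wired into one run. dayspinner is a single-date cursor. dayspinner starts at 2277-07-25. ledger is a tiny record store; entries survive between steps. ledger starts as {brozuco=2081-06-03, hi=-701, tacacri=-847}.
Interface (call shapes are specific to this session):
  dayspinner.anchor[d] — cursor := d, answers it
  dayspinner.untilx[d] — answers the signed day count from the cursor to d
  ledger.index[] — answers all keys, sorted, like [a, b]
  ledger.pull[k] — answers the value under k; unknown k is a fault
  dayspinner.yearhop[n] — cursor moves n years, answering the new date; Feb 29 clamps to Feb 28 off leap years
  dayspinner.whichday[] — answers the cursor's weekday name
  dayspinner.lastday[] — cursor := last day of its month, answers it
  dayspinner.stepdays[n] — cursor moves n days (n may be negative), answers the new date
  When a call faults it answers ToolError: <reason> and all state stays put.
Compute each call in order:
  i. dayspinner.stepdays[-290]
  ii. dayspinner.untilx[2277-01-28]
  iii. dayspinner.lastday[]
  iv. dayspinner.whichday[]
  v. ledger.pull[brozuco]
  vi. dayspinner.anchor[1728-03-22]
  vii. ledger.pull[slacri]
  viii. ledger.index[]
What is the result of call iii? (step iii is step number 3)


~$ dayspinner.stepdays n=-290
= 2276-10-08
~$ dayspinner.untilx d=2277-01-28
= 112
~$ dayspinner.lastday
= 2276-10-31
~$ dayspinner.whichday
= Tuesday
~$ ledger.pull k=brozuco
= 2081-06-03
~$ dayspinner.anchor d=1728-03-22
= 1728-03-22
~$ ledger.pull k=slacri
= ToolError: no such key slacri
~$ ledger.index
= [brozuco, hi, tacacri]

Answer: 2276-10-31


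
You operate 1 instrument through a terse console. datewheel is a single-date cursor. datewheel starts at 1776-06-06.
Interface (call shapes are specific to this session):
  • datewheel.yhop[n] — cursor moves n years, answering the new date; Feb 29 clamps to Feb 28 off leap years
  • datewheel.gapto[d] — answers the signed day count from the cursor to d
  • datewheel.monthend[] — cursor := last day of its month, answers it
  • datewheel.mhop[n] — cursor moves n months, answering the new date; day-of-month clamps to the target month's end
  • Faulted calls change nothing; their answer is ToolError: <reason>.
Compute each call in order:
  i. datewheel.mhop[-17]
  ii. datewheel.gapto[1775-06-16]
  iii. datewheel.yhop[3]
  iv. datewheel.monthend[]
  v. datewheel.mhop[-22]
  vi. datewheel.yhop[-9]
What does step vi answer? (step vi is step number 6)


Answer: 1767-03-31

Derivation:
[in] datewheel.mhop -17
[out] 1775-01-06
[in] datewheel.gapto 1775-06-16
[out] 161
[in] datewheel.yhop 3
[out] 1778-01-06
[in] datewheel.monthend
[out] 1778-01-31
[in] datewheel.mhop -22
[out] 1776-03-31
[in] datewheel.yhop -9
[out] 1767-03-31


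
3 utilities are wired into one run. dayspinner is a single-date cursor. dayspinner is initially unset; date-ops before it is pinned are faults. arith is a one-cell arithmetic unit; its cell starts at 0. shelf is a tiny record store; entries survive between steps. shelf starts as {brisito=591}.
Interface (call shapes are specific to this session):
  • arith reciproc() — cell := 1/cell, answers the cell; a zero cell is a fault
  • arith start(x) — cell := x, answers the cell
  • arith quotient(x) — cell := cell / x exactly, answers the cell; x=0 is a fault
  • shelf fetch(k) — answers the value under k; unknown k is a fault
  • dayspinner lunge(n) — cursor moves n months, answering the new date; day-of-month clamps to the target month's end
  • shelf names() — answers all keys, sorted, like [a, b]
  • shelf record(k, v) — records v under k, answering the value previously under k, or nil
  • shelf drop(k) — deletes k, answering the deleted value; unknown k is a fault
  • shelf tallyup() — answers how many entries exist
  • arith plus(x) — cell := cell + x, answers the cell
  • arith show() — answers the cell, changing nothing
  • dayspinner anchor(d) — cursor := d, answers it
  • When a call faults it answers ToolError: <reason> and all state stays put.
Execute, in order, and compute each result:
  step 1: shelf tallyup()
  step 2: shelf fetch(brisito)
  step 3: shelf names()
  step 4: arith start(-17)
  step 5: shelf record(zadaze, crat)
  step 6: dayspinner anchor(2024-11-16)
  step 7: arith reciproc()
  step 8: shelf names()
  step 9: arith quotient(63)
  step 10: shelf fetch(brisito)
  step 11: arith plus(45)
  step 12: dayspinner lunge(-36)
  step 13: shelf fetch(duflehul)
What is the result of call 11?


Answer: 48194/1071

Derivation:
Next I call shelf tallyup(), → 1.
Next I call shelf fetch using k=brisito, giving 591.
I run shelf names(): [brisito].
I call arith start using x=-17, yielding -17.
I use shelf record using k=zadaze, v=crat, which returns nil.
I use dayspinner anchor using d=2024-11-16, giving 2024-11-16.
I try arith reciproc, giving -1/17.
I call shelf names, — result: [brisito, zadaze].
I use arith quotient using x=63, which returns -1/1071.
Now I run shelf fetch using k=brisito: 591.
I invoke arith plus using x=45, and observe 48194/1071.
Invoking dayspinner lunge using n=-36, and get 2021-11-16.
Next I call shelf fetch using k=duflehul, yielding ToolError: no such key duflehul.


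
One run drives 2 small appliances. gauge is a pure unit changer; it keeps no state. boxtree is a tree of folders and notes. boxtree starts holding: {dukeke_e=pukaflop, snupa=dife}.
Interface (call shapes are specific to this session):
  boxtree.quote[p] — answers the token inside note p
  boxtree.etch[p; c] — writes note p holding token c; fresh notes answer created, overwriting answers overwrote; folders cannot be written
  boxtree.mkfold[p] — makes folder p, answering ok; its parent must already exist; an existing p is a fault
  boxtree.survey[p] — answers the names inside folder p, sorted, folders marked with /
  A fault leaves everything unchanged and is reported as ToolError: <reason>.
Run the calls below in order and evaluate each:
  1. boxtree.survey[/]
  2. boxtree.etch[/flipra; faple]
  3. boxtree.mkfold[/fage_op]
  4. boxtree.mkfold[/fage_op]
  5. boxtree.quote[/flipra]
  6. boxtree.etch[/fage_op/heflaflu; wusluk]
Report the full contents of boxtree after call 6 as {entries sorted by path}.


Answer: {dukeke_e=pukaflop, fage_op/, fage_op/heflaflu=wusluk, flipra=faple, snupa=dife}

Derivation:
I call boxtree.survey with p→/: [dukeke_e, snupa].
Now I run boxtree.etch with p→/flipra, c→faple, giving created.
I try boxtree.mkfold with p→/fage_op: ok.
Invoking boxtree.mkfold with p→/fage_op, — result: ToolError: exists.
I run boxtree.quote with p→/flipra, — result: faple.
I call boxtree.etch with p→/fage_op/heflaflu, c→wusluk, → created.


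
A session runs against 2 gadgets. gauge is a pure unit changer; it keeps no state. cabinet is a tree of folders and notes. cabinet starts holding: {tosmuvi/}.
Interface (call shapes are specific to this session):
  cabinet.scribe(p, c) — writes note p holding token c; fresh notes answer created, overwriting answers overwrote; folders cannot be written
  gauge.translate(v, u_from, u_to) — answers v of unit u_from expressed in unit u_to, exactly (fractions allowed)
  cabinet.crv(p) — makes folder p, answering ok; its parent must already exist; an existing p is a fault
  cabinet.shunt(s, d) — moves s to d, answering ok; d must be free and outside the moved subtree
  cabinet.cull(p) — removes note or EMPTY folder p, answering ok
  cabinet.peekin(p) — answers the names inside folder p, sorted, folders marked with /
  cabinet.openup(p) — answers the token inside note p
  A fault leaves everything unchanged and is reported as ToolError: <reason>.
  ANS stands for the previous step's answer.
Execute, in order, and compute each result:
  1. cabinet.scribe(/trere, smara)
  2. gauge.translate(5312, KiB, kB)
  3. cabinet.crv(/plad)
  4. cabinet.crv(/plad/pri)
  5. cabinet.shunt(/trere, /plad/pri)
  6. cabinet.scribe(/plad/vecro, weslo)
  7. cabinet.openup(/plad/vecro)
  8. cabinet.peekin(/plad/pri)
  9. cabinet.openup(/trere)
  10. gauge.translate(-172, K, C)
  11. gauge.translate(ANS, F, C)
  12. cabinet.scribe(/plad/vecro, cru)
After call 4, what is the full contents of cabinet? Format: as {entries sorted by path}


Answer: {plad/, plad/pri/, tosmuvi/, trere=smara}

Derivation:
>>> scribe /trere smara
[out] created
>>> translate 5312 KiB kB
[out] 679936/125
>>> crv /plad
[out] ok
>>> crv /plad/pri
[out] ok
>>> shunt /trere /plad/pri
[out] ToolError: exists
>>> scribe /plad/vecro weslo
[out] created
>>> openup /plad/vecro
[out] weslo
>>> peekin /plad/pri
[out] []
>>> openup /trere
[out] smara
>>> translate -172 K C
[out] -8903/20
>>> translate ANS F C
[out] -3181/12
>>> scribe /plad/vecro cru
[out] overwrote


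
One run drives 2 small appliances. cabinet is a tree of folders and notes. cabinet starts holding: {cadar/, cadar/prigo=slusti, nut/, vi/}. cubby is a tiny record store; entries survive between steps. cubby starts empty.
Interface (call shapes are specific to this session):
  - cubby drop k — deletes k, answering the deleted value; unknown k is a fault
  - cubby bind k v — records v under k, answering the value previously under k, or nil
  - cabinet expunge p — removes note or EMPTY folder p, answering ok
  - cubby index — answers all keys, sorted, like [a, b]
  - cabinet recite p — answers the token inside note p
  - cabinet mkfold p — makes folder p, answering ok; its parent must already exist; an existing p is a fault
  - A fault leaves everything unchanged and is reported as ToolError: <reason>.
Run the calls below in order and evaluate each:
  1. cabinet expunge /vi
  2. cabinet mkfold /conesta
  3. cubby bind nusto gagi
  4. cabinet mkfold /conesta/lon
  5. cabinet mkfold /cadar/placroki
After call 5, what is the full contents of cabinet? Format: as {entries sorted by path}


Answer: {cadar/, cadar/placroki/, cadar/prigo=slusti, conesta/, conesta/lon/, nut/}

Derivation:
I invoke cabinet expunge on p=/vi: ok.
Now I run cabinet mkfold on p=/conesta, which returns ok.
Then cubby bind on k=nusto, v=gagi, which returns nil.
I invoke cabinet mkfold on p=/conesta/lon, — result: ok.
I try cabinet mkfold on p=/cadar/placroki, → ok.


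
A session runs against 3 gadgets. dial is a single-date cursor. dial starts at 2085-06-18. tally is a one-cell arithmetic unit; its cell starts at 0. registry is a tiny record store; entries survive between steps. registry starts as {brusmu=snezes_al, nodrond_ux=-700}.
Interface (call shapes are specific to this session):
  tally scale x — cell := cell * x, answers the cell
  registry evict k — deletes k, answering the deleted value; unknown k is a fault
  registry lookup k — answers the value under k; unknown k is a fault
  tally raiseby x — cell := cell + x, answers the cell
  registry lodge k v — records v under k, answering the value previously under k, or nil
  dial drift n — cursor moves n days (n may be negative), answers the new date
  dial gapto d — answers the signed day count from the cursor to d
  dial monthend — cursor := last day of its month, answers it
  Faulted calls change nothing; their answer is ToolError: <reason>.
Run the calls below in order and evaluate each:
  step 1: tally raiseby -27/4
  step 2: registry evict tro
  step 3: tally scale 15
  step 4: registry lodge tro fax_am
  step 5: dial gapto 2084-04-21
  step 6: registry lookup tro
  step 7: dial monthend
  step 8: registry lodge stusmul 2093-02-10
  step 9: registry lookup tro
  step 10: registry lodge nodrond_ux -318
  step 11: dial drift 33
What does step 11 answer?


Answer: 2085-08-02

Derivation:
$ tally raiseby x=-27/4
:: -27/4
$ registry evict k=tro
:: ToolError: no such key tro
$ tally scale x=15
:: -405/4
$ registry lodge k=tro v=fax_am
:: nil
$ dial gapto d=2084-04-21
:: -423
$ registry lookup k=tro
:: fax_am
$ dial monthend
:: 2085-06-30
$ registry lodge k=stusmul v=2093-02-10
:: nil
$ registry lookup k=tro
:: fax_am
$ registry lodge k=nodrond_ux v=-318
:: -700
$ dial drift n=33
:: 2085-08-02


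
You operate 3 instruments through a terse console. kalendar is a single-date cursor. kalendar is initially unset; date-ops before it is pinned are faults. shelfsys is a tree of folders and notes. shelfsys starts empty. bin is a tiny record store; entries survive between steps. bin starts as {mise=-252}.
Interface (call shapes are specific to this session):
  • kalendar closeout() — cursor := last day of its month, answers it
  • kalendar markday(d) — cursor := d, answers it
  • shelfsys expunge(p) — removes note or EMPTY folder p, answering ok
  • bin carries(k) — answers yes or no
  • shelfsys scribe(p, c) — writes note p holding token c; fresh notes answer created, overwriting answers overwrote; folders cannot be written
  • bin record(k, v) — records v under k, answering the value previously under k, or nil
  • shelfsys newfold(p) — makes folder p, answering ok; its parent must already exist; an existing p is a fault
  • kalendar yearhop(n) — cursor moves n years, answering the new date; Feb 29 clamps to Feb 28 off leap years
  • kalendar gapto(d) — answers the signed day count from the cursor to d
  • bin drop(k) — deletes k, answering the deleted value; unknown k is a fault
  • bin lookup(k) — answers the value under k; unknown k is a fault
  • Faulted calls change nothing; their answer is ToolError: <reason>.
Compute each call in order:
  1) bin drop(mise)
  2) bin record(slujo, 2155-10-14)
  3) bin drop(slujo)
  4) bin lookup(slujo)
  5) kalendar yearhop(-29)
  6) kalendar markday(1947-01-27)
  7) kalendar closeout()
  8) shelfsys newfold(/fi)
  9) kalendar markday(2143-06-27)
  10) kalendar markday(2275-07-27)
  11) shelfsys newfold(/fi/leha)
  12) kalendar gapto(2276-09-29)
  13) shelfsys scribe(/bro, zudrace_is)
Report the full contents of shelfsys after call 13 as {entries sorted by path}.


Answer: {bro=zudrace_is, fi/, fi/leha/}

Derivation:
·→ bin drop(k: mise)
·← -252
·→ bin record(k: slujo, v: 2155-10-14)
·← nil
·→ bin drop(k: slujo)
·← 2155-10-14
·→ bin lookup(k: slujo)
·← ToolError: no such key slujo
·→ kalendar yearhop(n: -29)
·← ToolError: no date set
·→ kalendar markday(d: 1947-01-27)
·← 1947-01-27
·→ kalendar closeout()
·← 1947-01-31
·→ shelfsys newfold(p: /fi)
·← ok
·→ kalendar markday(d: 2143-06-27)
·← 2143-06-27
·→ kalendar markday(d: 2275-07-27)
·← 2275-07-27
·→ shelfsys newfold(p: /fi/leha)
·← ok
·→ kalendar gapto(d: 2276-09-29)
·← 430
·→ shelfsys scribe(p: /bro, c: zudrace_is)
·← created


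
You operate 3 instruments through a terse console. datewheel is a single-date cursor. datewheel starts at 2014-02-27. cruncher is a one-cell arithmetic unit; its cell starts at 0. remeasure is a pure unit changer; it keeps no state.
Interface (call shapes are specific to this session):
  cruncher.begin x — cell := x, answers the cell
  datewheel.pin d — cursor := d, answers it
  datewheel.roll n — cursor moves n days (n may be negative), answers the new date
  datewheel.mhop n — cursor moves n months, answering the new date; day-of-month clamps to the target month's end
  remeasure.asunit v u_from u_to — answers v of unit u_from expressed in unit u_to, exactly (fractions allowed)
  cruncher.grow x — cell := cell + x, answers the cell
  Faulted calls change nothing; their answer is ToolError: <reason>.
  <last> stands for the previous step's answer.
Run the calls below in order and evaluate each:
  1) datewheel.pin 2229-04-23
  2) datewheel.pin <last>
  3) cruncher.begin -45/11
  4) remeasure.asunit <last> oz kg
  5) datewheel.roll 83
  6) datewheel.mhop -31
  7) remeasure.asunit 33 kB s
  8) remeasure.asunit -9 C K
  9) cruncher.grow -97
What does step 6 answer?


Answer: 2226-12-15

Derivation:
CALL datewheel.pin[d='2229-04-23']
RET  2229-04-23
CALL datewheel.pin[d='<last>']
RET  2229-04-23
CALL cruncher.begin[x='-45/11']
RET  -45/11
CALL remeasure.asunit[v='<last>'; u_from='oz'; u_to='kg']
RET  -37112103/320000000
CALL datewheel.roll[n='83']
RET  2229-07-15
CALL datewheel.mhop[n='-31']
RET  2226-12-15
CALL remeasure.asunit[v='33'; u_from='kB'; u_to='s']
RET  ToolError: incompatible units
CALL remeasure.asunit[v='-9'; u_from='C'; u_to='K']
RET  5283/20
CALL cruncher.grow[x='-97']
RET  -1112/11


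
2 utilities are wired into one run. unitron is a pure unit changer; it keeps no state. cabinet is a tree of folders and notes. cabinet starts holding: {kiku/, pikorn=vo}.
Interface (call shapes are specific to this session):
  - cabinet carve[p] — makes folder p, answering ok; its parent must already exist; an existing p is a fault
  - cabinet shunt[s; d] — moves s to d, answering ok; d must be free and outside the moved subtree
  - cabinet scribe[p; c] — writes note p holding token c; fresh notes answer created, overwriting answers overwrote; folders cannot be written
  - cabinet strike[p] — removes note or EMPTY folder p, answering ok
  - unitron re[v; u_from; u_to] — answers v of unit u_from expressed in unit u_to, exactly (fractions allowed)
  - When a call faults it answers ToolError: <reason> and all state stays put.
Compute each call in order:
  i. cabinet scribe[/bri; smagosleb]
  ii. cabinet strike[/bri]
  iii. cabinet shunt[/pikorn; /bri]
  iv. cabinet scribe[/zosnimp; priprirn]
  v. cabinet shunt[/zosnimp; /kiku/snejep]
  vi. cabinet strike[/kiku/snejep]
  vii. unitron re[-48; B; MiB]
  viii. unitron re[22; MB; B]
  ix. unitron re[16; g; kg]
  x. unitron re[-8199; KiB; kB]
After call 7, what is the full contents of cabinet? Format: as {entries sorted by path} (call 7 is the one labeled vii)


·→ cabinet scribe(p: /bri, c: smagosleb)
·← created
·→ cabinet strike(p: /bri)
·← ok
·→ cabinet shunt(s: /pikorn, d: /bri)
·← ok
·→ cabinet scribe(p: /zosnimp, c: priprirn)
·← created
·→ cabinet shunt(s: /zosnimp, d: /kiku/snejep)
·← ok
·→ cabinet strike(p: /kiku/snejep)
·← ok
·→ unitron re(v: -48, u_from: B, u_to: MiB)
·← -3/65536
·→ unitron re(v: 22, u_from: MB, u_to: B)
·← 22000000
·→ unitron re(v: 16, u_from: g, u_to: kg)
·← 2/125
·→ unitron re(v: -8199, u_from: KiB, u_to: kB)
·← -1049472/125

Answer: {bri=vo, kiku/}


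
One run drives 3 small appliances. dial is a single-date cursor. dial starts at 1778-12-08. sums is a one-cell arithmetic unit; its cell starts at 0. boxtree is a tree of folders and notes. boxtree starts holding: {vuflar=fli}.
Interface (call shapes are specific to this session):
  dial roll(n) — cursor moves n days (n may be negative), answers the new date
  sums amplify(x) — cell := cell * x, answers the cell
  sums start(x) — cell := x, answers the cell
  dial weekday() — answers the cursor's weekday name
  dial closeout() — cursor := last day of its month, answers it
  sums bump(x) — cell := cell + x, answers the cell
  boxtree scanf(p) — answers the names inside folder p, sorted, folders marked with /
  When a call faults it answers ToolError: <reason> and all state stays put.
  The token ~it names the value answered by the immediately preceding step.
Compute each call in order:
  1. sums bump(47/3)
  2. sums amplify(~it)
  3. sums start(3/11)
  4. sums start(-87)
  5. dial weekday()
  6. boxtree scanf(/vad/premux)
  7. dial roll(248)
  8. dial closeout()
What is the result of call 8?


→ sums bump(x→47/3)
← 47/3
→ sums amplify(x→~it)
← 2209/9
→ sums start(x→3/11)
← 3/11
→ sums start(x→-87)
← -87
→ dial weekday()
← Tuesday
→ boxtree scanf(p→/vad/premux)
← ToolError: not found
→ dial roll(n→248)
← 1779-08-13
→ dial closeout()
← 1779-08-31

Answer: 1779-08-31


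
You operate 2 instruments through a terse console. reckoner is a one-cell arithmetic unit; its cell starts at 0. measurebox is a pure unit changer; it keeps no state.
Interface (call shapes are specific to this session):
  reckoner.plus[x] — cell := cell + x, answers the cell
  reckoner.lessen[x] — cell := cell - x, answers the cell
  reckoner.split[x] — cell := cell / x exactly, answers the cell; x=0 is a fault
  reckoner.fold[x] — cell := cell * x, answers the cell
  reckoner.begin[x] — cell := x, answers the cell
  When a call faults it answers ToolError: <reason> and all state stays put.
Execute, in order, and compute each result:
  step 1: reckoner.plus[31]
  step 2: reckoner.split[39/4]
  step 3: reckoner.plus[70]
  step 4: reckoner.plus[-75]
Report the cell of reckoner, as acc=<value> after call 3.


-- reckoner.plus(x: 31) == 31
-- reckoner.split(x: 39/4) == 124/39
-- reckoner.plus(x: 70) == 2854/39
-- reckoner.plus(x: -75) == -71/39

Answer: acc=2854/39


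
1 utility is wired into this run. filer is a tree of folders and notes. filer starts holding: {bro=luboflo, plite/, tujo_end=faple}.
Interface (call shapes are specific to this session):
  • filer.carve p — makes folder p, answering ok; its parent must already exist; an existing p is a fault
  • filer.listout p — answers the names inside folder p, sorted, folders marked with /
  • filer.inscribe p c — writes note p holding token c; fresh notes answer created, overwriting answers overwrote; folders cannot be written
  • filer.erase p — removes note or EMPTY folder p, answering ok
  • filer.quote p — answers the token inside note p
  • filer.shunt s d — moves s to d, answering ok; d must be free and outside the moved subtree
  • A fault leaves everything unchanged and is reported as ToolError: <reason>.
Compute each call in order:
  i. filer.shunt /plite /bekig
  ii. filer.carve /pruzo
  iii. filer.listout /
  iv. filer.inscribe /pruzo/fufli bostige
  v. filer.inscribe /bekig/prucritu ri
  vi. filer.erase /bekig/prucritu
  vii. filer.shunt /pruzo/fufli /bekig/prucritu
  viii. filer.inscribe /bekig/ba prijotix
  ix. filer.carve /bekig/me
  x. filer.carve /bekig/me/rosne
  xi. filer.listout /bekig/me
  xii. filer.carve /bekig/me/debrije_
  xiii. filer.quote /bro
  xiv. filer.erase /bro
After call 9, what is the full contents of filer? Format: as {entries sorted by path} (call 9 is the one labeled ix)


-- filer.shunt(s→/plite, d→/bekig) == ok
-- filer.carve(p→/pruzo) == ok
-- filer.listout(p→/) == [bekig/, bro, pruzo/, tujo_end]
-- filer.inscribe(p→/pruzo/fufli, c→bostige) == created
-- filer.inscribe(p→/bekig/prucritu, c→ri) == created
-- filer.erase(p→/bekig/prucritu) == ok
-- filer.shunt(s→/pruzo/fufli, d→/bekig/prucritu) == ok
-- filer.inscribe(p→/bekig/ba, c→prijotix) == created
-- filer.carve(p→/bekig/me) == ok
-- filer.carve(p→/bekig/me/rosne) == ok
-- filer.listout(p→/bekig/me) == [rosne/]
-- filer.carve(p→/bekig/me/debrije_) == ok
-- filer.quote(p→/bro) == luboflo
-- filer.erase(p→/bro) == ok

Answer: {bekig/, bekig/ba=prijotix, bekig/me/, bekig/prucritu=bostige, bro=luboflo, pruzo/, tujo_end=faple}
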